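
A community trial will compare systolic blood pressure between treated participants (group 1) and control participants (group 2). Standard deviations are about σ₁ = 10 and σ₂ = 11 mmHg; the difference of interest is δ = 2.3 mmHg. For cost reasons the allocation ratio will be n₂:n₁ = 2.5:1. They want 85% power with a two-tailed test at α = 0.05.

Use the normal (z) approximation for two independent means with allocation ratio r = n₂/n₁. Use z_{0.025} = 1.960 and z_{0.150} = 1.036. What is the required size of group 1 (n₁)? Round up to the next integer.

n₁ = (z_{α/2} + z_β)² · (σ₁² + σ₂²/r) / δ²
   = (1.960 + 1.036)² · (10² + 11²/2.5) / 2.3²
   = 8.9760 · (100 + 48.4) / 5.29
   = 8.9760 · 148.4 / 5.29
   = 251.80
Round up → n₁ = 252; n₂ = r·n₁ = 2.5 × 252 = 630.

n₁ = 252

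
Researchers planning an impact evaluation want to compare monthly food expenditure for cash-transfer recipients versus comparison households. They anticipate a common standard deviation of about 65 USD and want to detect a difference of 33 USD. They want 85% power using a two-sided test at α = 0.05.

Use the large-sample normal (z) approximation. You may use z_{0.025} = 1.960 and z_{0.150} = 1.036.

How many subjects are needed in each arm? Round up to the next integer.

n = 70 per group

n = (z_{α/2} + z_β)² · (σ₁² + σ₂²) / δ²
  = (1.960 + 1.036)² · (2·65² = 8450) / 33²
  = 8.9760 · 8450 / 1089
  = 69.65
Round up → n = 70 per group.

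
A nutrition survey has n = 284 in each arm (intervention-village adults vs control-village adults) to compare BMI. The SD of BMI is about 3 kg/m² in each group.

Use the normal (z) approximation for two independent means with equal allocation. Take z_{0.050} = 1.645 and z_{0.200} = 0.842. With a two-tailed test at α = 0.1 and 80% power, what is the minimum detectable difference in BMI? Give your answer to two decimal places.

δ = (z_{α/2} + z_β) · √((σ₁²+σ₂²)/n)
  = (1.645 + 0.842) · √(18/284)
  = 2.487 · √0.06338
  = 2.487 · 0.2518
  = 0.6261

Minimum detectable difference ≈ 0.63 kg/m²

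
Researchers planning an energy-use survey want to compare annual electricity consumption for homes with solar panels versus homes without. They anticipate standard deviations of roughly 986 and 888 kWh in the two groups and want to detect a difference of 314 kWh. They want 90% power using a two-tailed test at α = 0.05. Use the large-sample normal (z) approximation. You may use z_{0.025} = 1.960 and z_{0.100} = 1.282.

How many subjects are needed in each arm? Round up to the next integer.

n = 188 per group

n = (z_{α/2} + z_β)² · (σ₁² + σ₂²) / δ²
  = (1.960 + 1.282)² · (986² + 888² = 1760740) / 314²
  = 10.5106 · 1760740 / 98596
  = 187.70
Round up → n = 188 per group.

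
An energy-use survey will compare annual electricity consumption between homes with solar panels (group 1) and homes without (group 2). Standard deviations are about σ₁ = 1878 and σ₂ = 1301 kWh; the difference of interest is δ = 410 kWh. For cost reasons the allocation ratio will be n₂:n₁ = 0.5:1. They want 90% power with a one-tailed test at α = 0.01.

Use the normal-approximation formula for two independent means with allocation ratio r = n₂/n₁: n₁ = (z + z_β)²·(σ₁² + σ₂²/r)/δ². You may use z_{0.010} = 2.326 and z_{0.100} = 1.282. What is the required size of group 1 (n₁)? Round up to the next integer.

n₁ = (z_α + z_β)² · (σ₁² + σ₂²/r) / δ²
   = (2.326 + 1.282)² · (1878² + 1301²/0.5) / 410²
   = 13.0177 · (3526884 + 3385202) / 168100
   = 13.0177 · 6912086 / 168100
   = 535.27
Round up → n₁ = 536; n₂ = r·n₁ = 0.5 × 536 = 268.

n₁ = 536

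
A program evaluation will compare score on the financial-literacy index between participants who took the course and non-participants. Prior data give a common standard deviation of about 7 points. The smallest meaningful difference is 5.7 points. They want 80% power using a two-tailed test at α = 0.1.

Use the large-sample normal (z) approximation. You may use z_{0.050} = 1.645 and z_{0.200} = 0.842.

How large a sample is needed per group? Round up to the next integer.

n = 19 per group

n = (z_{α/2} + z_β)² · (σ₁² + σ₂²) / δ²
  = (1.645 + 0.842)² · (2·7² = 98) / 5.7²
  = 6.1852 · 98 / 32.49
  = 18.66
Round up → n = 19 per group.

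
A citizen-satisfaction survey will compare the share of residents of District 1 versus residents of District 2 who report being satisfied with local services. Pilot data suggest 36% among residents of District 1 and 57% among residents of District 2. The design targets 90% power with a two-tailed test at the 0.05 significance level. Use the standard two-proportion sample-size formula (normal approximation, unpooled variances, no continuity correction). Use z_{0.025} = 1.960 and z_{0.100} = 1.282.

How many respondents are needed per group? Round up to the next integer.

n = (z_{α/2} + z_β)² · [p₁(1−p₁) + p₂(1−p₂)] / (p₁ − p₂)²
  = (1.960 + 1.282)² · (0.36·0.64 + 0.57·0.43) / (-0.21)²
  = (3.242)² · (0.2304 + 0.2451) / 0.0441
  = 10.5106 · 0.4755 / 0.0441
  = 113.33
Round up → n = 114 per group.

n = 114 per group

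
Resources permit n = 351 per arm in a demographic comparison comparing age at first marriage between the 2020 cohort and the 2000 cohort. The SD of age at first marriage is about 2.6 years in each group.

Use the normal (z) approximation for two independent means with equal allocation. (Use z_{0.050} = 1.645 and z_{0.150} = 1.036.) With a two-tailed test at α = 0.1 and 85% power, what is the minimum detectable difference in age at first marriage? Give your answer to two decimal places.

δ = (z_{α/2} + z_β) · √((σ₁²+σ₂²)/n)
  = (1.645 + 1.036) · √(13.52/351)
  = 2.681 · √0.03852
  = 2.681 · 0.1963
  = 0.5262

Minimum detectable difference ≈ 0.53 years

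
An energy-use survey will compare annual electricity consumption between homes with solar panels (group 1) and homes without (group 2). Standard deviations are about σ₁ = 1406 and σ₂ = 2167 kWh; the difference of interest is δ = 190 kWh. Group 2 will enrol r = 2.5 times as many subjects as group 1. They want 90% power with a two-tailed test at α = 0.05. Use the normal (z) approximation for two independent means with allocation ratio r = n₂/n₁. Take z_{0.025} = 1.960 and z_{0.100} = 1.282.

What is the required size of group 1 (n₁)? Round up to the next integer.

n₁ = (z_{α/2} + z_β)² · (σ₁² + σ₂²/r) / δ²
   = (1.960 + 1.282)² · (1406² + 2167²/2.5) / 190²
   = 10.5106 · (1976836 + 1878355.6) / 36100
   = 10.5106 · 3855191.6 / 36100
   = 1122.44
Round up → n₁ = 1123; n₂ = r·n₁ = 2.5 × 1123 = 2808.

n₁ = 1123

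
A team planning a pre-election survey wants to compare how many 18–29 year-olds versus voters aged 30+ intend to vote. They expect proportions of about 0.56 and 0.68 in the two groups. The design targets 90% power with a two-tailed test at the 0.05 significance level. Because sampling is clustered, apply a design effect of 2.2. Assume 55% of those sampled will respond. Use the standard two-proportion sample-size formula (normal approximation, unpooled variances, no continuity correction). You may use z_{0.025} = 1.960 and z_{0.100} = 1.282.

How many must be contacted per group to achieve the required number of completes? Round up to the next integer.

n = (z_{α/2} + z_β)² · [p₁(1−p₁) + p₂(1−p₂)] / (p₁ − p₂)²
  = (1.960 + 1.282)² · (0.56·0.44 + 0.68·0.32) / (-0.12)²
  = (3.242)² · (0.2464 + 0.2176) / 0.0144
  = 10.5106 · 0.4640 / 0.0144
  = 338.67
Design effect: 2.2 × 338.67 = 745.08.
Adjust for 55% response: 745.08 / 0.55 = 1354.69.
Round up → n = 1355 per group.

n = 1355 per group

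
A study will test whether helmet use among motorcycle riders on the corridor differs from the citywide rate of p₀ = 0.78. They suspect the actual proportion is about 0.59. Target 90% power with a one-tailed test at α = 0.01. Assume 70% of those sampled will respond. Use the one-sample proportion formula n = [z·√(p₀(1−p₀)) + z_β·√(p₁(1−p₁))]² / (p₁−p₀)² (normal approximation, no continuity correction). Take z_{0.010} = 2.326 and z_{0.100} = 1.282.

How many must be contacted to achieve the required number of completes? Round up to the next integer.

n = 101

n = [z_α·√(p₀q₀) + z_β·√(p₁q₁)]² / (p₁ − p₀)²
  = [2.326·√(0.78·0.22) + 1.282·√(0.59·0.41)]² / (-0.19)²
  = [2.326·0.4142 + 1.282·0.4918]² / 0.0361
  = [1.5941]² / 0.0361
  = 70.39
Adjust for 70% response: 70.39 / 0.70 = 100.56.
Round up → n = 101.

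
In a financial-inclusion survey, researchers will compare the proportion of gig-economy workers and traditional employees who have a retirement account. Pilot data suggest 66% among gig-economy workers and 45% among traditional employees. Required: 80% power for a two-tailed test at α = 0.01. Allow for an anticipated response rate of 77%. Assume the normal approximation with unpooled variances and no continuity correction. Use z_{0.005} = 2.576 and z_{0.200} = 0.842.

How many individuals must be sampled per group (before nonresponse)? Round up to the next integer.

n = 163 per group

n = (z_{α/2} + z_β)² · [p₁(1−p₁) + p₂(1−p₂)] / (p₁ − p₂)²
  = (2.576 + 0.842)² · (0.66·0.34 + 0.45·0.55) / (0.21)²
  = (3.418)² · (0.2244 + 0.2475) / 0.0441
  = 11.6827 · 0.4719 / 0.0441
  = 125.01
Adjust for 77% response: 125.01 / 0.77 = 162.35.
Round up → n = 163 per group.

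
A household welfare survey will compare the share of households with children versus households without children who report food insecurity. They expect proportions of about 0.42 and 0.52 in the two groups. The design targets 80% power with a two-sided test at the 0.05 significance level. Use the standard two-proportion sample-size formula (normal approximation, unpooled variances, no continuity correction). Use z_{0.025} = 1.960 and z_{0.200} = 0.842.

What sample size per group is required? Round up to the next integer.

n = (z_{α/2} + z_β)² · [p₁(1−p₁) + p₂(1−p₂)] / (p₁ − p₂)²
  = (1.960 + 0.842)² · (0.42·0.58 + 0.52·0.48) / (-0.10)²
  = (2.802)² · (0.2436 + 0.2496) / 0.0100
  = 7.8512 · 0.4932 / 0.0100
  = 387.22
Round up → n = 388 per group.

n = 388 per group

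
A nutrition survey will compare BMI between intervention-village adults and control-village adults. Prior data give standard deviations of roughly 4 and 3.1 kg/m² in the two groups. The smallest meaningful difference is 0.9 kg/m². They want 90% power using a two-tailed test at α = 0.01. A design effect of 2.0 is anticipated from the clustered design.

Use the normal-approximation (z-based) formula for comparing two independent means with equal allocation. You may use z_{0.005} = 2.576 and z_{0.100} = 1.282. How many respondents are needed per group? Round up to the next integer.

n = 942 per group

n = (z_{α/2} + z_β)² · (σ₁² + σ₂²) / δ²
  = (2.576 + 1.282)² · (4² + 3.1² = 25.61) / 0.9²
  = 14.8842 · 25.61 / 0.81
  = 470.60
Design effect: 2.0 × 470.60 = 941.19.
Round up → n = 942 per group.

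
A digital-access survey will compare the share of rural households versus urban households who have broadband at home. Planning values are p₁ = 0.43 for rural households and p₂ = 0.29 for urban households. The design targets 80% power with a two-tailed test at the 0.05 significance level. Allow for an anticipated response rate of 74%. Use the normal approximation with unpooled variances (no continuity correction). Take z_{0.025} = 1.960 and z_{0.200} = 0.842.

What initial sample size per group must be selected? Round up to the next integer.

n = (z_{α/2} + z_β)² · [p₁(1−p₁) + p₂(1−p₂)] / (p₁ − p₂)²
  = (1.960 + 0.842)² · (0.43·0.57 + 0.29·0.71) / (0.14)²
  = (2.802)² · (0.2451 + 0.2059) / 0.0196
  = 7.8512 · 0.4510 / 0.0196
  = 180.66
Adjust for 74% response: 180.66 / 0.74 = 244.13.
Round up → n = 245 per group.

n = 245 per group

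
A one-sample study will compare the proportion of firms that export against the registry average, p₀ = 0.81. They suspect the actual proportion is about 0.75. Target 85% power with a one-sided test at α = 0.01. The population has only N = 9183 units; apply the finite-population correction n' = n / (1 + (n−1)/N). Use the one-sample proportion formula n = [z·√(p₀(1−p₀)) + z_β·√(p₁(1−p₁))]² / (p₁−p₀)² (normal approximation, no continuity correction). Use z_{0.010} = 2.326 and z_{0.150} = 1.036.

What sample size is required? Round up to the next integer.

n = 488

n = [z_α·√(p₀q₀) + z_β·√(p₁q₁)]² / (p₁ − p₀)²
  = [2.326·√(0.81·0.19) + 1.036·√(0.75·0.25)]² / (-0.06)²
  = [2.326·0.3923 + 1.036·0.4330]² / 0.0036
  = [1.3611]² / 0.0036
  = 514.60
Finite-population correction (N = 9183): 514.60 / (1 + (514.60 − 1)/9183) = 487.35.
Round up → n = 488.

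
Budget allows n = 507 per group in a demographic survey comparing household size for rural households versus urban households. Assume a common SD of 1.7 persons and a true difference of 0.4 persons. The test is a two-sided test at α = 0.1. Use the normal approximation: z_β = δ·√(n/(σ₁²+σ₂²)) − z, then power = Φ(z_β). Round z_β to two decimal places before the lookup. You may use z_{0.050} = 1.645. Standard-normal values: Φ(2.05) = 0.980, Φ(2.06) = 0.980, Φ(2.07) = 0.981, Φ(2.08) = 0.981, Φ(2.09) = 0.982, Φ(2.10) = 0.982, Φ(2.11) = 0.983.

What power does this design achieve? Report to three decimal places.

z_β = δ·√(n/(σ₁²+σ₂²)) − z_{α/2}
    = 0.4 · √(507/5.78) − 1.645
    = 0.4 · 9.36570 − 1.645
    = 3.7463 − 1.645 = 2.1013 → 2.10
Power = Φ(2.10) = 0.982.

Power ≈ 0.982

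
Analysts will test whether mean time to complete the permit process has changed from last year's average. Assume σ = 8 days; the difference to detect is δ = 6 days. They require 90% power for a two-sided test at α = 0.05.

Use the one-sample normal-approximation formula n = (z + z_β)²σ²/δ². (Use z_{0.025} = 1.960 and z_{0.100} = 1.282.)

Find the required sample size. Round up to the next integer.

n = (z_{α/2} + z_β)² · σ² / δ²
  = (1.960 + 1.282)² · 8² / 6²
  = 10.5106 · 64 / 36
  = 18.69
Round up → n = 19.

n = 19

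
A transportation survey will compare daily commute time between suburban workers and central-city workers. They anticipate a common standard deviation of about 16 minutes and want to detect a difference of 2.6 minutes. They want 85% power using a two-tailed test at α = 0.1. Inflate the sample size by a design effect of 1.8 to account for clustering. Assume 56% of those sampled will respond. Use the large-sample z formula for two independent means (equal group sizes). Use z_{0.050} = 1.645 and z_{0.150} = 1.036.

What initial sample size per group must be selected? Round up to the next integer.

n = 1750 per group

n = (z_{α/2} + z_β)² · (σ₁² + σ₂²) / δ²
  = (1.645 + 1.036)² · (2·16² = 512) / 2.6²
  = 7.1878 · 512 / 6.76
  = 544.40
Design effect: 1.8 × 544.40 = 979.92.
Adjust for 56% response: 979.92 / 0.56 = 1749.85.
Round up → n = 1750 per group.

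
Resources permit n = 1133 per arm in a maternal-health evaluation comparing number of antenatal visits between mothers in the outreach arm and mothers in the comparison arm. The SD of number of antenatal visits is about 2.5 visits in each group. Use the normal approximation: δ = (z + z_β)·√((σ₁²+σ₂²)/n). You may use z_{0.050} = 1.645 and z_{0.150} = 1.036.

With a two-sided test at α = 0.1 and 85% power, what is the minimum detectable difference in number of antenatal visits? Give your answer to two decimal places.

Minimum detectable difference ≈ 0.28 visits

δ = (z_{α/2} + z_β) · √((σ₁²+σ₂²)/n)
  = (1.645 + 1.036) · √(12.5/1133)
  = 2.681 · √0.01103
  = 2.681 · 0.1050
  = 0.2816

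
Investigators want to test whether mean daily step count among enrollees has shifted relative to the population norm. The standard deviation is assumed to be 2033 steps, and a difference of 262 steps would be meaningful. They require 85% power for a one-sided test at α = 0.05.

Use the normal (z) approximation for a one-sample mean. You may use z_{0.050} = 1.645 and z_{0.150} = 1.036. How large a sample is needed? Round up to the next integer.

n = 433

n = (z_α + z_β)² · σ² / δ²
  = (1.645 + 1.036)² · 2033² / 262²
  = 7.1878 · 4133089 / 68644
  = 432.78
Round up → n = 433.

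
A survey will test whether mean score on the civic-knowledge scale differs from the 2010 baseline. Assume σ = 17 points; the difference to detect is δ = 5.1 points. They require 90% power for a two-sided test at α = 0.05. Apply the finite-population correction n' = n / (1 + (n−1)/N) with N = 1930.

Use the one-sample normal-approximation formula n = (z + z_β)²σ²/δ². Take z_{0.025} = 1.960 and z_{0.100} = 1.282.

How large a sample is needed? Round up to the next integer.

n = (z_{α/2} + z_β)² · σ² / δ²
  = (1.960 + 1.282)² · 17² / 5.1²
  = 10.5106 · 289 / 26.01
  = 116.78
Finite-population correction (N = 1930): 116.78 / (1 + (116.78 − 1)/1930) = 110.17.
Round up → n = 111.

n = 111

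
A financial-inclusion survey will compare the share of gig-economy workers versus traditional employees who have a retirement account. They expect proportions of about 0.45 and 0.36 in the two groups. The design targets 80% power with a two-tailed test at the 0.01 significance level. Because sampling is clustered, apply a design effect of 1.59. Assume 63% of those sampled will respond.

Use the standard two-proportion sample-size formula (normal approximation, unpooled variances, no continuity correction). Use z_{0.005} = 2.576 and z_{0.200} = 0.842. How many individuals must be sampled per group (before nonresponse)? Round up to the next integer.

n = (z_{α/2} + z_β)² · [p₁(1−p₁) + p₂(1−p₂)] / (p₁ − p₂)²
  = (2.576 + 0.842)² · (0.45·0.55 + 0.36·0.64) / (0.09)²
  = (3.418)² · (0.2475 + 0.2304) / 0.0081
  = 11.6827 · 0.4779 / 0.0081
  = 689.28
Design effect: 1.59 × 689.28 = 1095.96.
Adjust for 63% response: 1095.96 / 0.63 = 1739.61.
Round up → n = 1740 per group.

n = 1740 per group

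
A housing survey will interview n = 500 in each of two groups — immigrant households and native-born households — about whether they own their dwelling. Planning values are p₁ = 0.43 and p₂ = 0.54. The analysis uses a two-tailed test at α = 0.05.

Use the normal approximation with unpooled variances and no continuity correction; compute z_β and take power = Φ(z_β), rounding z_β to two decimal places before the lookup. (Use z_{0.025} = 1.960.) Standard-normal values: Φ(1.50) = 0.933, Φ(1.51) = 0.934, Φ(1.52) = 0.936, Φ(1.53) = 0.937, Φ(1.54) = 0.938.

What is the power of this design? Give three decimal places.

z_β = |p₁−p₂|·√(n/[p₁q₁+p₂q₂]) − z_{α/2}
    = 0.11 · √(500/0.4935) − 1.960
    = 0.11 · 31.8304 − 1.960
    = 3.5013 − 1.960 = 1.5413 → 1.54
Power = Φ(1.54) = 0.938.

Power ≈ 0.938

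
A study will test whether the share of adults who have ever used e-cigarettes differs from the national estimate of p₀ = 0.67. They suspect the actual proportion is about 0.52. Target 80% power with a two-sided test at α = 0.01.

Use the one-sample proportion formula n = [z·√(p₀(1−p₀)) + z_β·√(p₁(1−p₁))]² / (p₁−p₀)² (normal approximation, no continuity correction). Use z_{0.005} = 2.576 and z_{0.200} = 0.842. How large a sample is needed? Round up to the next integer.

n = [z_{α/2}·√(p₀q₀) + z_β·√(p₁q₁)]² / (p₁ − p₀)²
  = [2.576·√(0.67·0.33) + 0.842·√(0.52·0.48)]² / (-0.15)²
  = [2.576·0.4702 + 0.842·0.4996]² / 0.0225
  = [1.6319]² / 0.0225
  = 118.36
Round up → n = 119.

n = 119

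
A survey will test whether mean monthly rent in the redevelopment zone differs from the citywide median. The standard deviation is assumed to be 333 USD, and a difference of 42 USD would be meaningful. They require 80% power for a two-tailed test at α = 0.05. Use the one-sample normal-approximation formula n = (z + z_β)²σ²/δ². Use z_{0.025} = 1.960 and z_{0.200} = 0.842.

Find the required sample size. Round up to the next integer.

n = (z_{α/2} + z_β)² · σ² / δ²
  = (1.960 + 0.842)² · 333² / 42²
  = 7.8512 · 110889 / 1764
  = 493.54
Round up → n = 494.

n = 494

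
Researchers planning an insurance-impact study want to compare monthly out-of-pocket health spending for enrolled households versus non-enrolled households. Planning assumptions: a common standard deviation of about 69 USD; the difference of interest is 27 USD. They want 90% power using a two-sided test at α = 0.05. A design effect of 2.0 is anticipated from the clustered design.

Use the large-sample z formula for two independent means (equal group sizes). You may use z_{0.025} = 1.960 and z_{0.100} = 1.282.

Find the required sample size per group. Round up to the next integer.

n = (z_{α/2} + z_β)² · (σ₁² + σ₂²) / δ²
  = (1.960 + 1.282)² · (2·69² = 9522) / 27²
  = 10.5106 · 9522 / 729
  = 137.29
Design effect: 2.0 × 137.29 = 274.57.
Round up → n = 275 per group.

n = 275 per group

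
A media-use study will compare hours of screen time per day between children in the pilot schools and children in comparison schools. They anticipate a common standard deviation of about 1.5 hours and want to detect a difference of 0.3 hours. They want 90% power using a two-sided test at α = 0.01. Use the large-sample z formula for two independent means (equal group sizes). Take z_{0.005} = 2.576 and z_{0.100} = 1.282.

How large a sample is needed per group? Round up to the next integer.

n = (z_{α/2} + z_β)² · (σ₁² + σ₂²) / δ²
  = (2.576 + 1.282)² · (2·1.5² = 4.5) / 0.3²
  = 14.8842 · 4.5 / 0.09
  = 744.21
Round up → n = 745 per group.

n = 745 per group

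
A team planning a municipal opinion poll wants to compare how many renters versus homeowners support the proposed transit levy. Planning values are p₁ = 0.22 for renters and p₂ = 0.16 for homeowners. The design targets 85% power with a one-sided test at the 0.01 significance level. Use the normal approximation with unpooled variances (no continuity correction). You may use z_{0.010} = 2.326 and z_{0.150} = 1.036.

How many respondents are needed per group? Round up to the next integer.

n = 961 per group

n = (z_α + z_β)² · [p₁(1−p₁) + p₂(1−p₂)] / (p₁ − p₂)²
  = (2.326 + 1.036)² · (0.22·0.78 + 0.16·0.84) / (0.06)²
  = (3.362)² · (0.1716 + 0.1344) / 0.0036
  = 11.3030 · 0.3060 / 0.0036
  = 960.76
Round up → n = 961 per group.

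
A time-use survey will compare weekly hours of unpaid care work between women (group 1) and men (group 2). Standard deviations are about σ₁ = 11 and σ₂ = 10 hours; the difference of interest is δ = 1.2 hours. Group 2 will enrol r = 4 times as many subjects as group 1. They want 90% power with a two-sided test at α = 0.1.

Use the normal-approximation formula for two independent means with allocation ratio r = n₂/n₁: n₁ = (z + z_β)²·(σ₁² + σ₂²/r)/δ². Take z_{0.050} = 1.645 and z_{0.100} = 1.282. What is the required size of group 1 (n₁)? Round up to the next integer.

n₁ = 869

n₁ = (z_{α/2} + z_β)² · (σ₁² + σ₂²/r) / δ²
   = (1.645 + 1.282)² · (11² + 10²/4) / 1.2²
   = 8.5673 · (121 + 25) / 1.44
   = 8.5673 · 146 / 1.44
   = 868.63
Round up → n₁ = 869; n₂ = r·n₁ = 4 × 869 = 3476.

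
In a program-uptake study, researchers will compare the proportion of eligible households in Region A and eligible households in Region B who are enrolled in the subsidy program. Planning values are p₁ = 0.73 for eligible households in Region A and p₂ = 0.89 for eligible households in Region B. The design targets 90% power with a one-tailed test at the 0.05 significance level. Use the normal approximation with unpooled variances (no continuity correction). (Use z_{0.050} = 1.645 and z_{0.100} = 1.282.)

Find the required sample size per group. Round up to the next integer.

n = 99 per group

n = (z_α + z_β)² · [p₁(1−p₁) + p₂(1−p₂)] / (p₁ − p₂)²
  = (1.645 + 1.282)² · (0.73·0.27 + 0.89·0.11) / (-0.16)²
  = (2.927)² · (0.1971 + 0.0979) / 0.0256
  = 8.5673 · 0.2950 / 0.0256
  = 98.73
Round up → n = 99 per group.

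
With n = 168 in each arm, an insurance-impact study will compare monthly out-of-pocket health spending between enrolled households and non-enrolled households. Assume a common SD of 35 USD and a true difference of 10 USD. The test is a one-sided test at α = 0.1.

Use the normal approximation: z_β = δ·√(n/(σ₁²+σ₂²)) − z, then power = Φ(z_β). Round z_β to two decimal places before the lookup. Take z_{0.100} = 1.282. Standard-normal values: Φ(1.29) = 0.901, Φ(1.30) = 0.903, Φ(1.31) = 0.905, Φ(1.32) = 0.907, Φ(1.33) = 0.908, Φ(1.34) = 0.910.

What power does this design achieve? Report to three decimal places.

z_β = δ·√(n/(σ₁²+σ₂²)) − z_α
    = 10 · √(168/2450) − 1.282
    = 10 · 0.26186 − 1.282
    = 2.6186 − 1.282 = 1.3366 → 1.34
Power = Φ(1.34) = 0.910.

Power ≈ 0.910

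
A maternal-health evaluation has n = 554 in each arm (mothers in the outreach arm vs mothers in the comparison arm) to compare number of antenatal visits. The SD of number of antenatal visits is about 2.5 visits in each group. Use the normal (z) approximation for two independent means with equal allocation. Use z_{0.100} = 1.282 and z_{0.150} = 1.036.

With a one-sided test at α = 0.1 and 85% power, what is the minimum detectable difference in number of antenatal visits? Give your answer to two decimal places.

Minimum detectable difference ≈ 0.35 visits

δ = (z_α + z_β) · √((σ₁²+σ₂²)/n)
  = (1.282 + 1.036) · √(12.5/554)
  = 2.318 · √0.02256
  = 2.318 · 0.1502
  = 0.3482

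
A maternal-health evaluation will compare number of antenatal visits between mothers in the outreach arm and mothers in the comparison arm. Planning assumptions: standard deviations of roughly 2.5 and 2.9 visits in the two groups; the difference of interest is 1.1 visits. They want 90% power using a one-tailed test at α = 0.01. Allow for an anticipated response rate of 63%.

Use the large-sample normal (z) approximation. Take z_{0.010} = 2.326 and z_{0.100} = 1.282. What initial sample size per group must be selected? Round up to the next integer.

n = 251 per group

n = (z_α + z_β)² · (σ₁² + σ₂²) / δ²
  = (2.326 + 1.282)² · (2.5² + 2.9² = 14.66) / 1.1²
  = 13.0177 · 14.66 / 1.21
  = 157.72
Adjust for 63% response: 157.72 / 0.63 = 250.35.
Round up → n = 251 per group.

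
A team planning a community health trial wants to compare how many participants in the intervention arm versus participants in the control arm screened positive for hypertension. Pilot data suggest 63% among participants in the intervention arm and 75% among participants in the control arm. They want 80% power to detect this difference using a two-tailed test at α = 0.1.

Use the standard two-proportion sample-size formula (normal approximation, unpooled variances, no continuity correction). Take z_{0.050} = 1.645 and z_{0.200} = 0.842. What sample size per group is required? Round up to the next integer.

n = 181 per group

n = (z_{α/2} + z_β)² · [p₁(1−p₁) + p₂(1−p₂)] / (p₁ − p₂)²
  = (1.645 + 0.842)² · (0.63·0.37 + 0.75·0.25) / (-0.12)²
  = (2.487)² · (0.2331 + 0.1875) / 0.0144
  = 6.1852 · 0.4206 / 0.0144
  = 180.66
Round up → n = 181 per group.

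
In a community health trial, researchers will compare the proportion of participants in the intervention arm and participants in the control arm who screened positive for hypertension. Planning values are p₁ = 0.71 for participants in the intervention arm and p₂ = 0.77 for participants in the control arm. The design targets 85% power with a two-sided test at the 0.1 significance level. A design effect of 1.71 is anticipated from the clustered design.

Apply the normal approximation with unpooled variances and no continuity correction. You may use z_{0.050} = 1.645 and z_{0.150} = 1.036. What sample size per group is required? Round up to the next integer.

n = 1308 per group

n = (z_{α/2} + z_β)² · [p₁(1−p₁) + p₂(1−p₂)] / (p₁ − p₂)²
  = (1.645 + 1.036)² · (0.71·0.29 + 0.77·0.23) / (-0.06)²
  = (2.681)² · (0.2059 + 0.1771) / 0.0036
  = 7.1878 · 0.3830 / 0.0036
  = 764.70
Design effect: 1.71 × 764.70 = 1307.63.
Round up → n = 1308 per group.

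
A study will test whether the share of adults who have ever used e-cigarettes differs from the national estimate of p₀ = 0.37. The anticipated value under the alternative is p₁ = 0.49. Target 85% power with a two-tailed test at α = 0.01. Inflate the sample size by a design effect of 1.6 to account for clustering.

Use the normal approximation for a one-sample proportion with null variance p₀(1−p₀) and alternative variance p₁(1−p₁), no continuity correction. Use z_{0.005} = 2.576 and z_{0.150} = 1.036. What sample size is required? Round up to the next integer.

n = 345

n = [z_{α/2}·√(p₀q₀) + z_β·√(p₁q₁)]² / (p₁ − p₀)²
  = [2.576·√(0.37·0.63) + 1.036·√(0.49·0.51)]² / (0.12)²
  = [2.576·0.4828 + 1.036·0.4999]² / 0.0144
  = [1.7616]² / 0.0144
  = 215.50
Design effect: 1.6 × 215.50 = 344.80.
Round up → n = 345.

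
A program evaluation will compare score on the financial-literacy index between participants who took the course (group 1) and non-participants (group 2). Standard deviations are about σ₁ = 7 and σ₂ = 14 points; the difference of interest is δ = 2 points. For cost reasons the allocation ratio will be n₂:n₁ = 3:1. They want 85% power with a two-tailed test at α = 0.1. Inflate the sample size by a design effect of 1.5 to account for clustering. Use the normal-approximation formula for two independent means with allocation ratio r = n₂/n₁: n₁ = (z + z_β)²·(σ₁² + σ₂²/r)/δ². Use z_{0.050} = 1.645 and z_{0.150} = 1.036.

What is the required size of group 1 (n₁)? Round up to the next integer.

n₁ = (z_{α/2} + z_β)² · (σ₁² + σ₂²/r) / δ²
   = (1.645 + 1.036)² · (7² + 14²/3) / 2²
   = 7.1878 · (49 + 65.3333) / 4
   = 7.1878 · 114.3333 / 4
   = 205.45
Design effect: 1.5 × 205.45 = 308.18.
Round up → n₁ = 309; n₂ = r·n₁ = 3 × 309 = 927.

n₁ = 309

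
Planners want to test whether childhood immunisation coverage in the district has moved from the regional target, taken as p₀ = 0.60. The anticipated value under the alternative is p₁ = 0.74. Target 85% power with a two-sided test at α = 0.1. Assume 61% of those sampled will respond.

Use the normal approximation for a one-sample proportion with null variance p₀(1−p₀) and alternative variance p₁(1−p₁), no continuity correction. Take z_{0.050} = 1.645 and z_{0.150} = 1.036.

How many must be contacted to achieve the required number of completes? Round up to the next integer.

n = 133

n = [z_{α/2}·√(p₀q₀) + z_β·√(p₁q₁)]² / (p₁ − p₀)²
  = [1.645·√(0.60·0.40) + 1.036·√(0.74·0.26)]² / (0.14)²
  = [1.645·0.4899 + 1.036·0.4386]² / 0.0196
  = [1.2603]² / 0.0196
  = 81.04
Adjust for 61% response: 81.04 / 0.61 = 132.85.
Round up → n = 133.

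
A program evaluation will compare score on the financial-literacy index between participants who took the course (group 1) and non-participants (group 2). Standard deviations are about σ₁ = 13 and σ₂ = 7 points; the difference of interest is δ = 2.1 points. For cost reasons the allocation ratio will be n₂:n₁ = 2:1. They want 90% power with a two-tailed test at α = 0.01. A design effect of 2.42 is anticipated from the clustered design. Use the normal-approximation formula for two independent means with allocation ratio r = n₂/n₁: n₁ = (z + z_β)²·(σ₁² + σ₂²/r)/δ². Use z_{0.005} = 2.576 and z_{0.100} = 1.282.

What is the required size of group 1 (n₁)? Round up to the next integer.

n₁ = (z_{α/2} + z_β)² · (σ₁² + σ₂²/r) / δ²
   = (2.576 + 1.282)² · (13² + 7²/2) / 2.1²
   = 14.8842 · (169 + 24.5) / 4.41
   = 14.8842 · 193.5 / 4.41
   = 653.08
Design effect: 2.42 × 653.08 = 1580.46.
Round up → n₁ = 1581; n₂ = r·n₁ = 2 × 1581 = 3162.

n₁ = 1581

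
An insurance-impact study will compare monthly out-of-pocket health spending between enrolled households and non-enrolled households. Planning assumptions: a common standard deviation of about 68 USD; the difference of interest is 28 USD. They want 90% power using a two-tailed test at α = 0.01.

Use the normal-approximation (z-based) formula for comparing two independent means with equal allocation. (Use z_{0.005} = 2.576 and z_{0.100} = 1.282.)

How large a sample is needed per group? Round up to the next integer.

n = 176 per group

n = (z_{α/2} + z_β)² · (σ₁² + σ₂²) / δ²
  = (2.576 + 1.282)² · (2·68² = 9248) / 28²
  = 14.8842 · 9248 / 784
  = 175.57
Round up → n = 176 per group.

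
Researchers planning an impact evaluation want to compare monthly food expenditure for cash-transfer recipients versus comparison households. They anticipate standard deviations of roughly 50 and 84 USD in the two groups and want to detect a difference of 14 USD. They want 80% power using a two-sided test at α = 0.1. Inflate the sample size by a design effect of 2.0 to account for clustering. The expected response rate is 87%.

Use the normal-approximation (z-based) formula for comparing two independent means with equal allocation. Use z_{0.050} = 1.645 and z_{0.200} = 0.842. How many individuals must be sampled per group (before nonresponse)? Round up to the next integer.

n = 694 per group

n = (z_{α/2} + z_β)² · (σ₁² + σ₂²) / δ²
  = (1.645 + 0.842)² · (50² + 84² = 9556) / 14²
  = 6.1852 · 9556 / 196
  = 301.56
Design effect: 2.0 × 301.56 = 603.12.
Adjust for 87% response: 603.12 / 0.87 = 693.24.
Round up → n = 694 per group.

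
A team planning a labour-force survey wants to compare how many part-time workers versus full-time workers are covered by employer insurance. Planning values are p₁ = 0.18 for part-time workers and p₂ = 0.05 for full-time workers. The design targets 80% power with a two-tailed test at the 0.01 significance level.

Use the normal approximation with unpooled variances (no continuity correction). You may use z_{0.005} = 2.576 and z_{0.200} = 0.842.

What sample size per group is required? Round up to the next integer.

n = 135 per group

n = (z_{α/2} + z_β)² · [p₁(1−p₁) + p₂(1−p₂)] / (p₁ − p₂)²
  = (2.576 + 0.842)² · (0.18·0.82 + 0.05·0.95) / (0.13)²
  = (3.418)² · (0.1476 + 0.0475) / 0.0169
  = 11.6827 · 0.1951 / 0.0169
  = 134.87
Round up → n = 135 per group.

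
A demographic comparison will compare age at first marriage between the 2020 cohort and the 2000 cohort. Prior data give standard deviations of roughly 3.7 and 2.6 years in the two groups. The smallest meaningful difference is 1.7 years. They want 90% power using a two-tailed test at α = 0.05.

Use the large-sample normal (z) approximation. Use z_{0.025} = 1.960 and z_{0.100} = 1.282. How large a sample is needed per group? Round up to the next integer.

n = 75 per group

n = (z_{α/2} + z_β)² · (σ₁² + σ₂²) / δ²
  = (1.960 + 1.282)² · (3.7² + 2.6² = 20.45) / 1.7²
  = 10.5106 · 20.45 / 2.89
  = 74.37
Round up → n = 75 per group.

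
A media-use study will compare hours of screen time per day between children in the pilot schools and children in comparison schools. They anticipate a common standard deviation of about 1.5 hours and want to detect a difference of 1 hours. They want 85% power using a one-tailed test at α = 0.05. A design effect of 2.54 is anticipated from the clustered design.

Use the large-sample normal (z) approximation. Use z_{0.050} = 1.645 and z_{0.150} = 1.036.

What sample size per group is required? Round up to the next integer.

n = (z_α + z_β)² · (σ₁² + σ₂²) / δ²
  = (1.645 + 1.036)² · (2·1.5² = 4.5) / 1²
  = 7.1878 · 4.5 / 1
  = 32.34
Design effect: 2.54 × 32.34 = 82.16.
Round up → n = 83 per group.

n = 83 per group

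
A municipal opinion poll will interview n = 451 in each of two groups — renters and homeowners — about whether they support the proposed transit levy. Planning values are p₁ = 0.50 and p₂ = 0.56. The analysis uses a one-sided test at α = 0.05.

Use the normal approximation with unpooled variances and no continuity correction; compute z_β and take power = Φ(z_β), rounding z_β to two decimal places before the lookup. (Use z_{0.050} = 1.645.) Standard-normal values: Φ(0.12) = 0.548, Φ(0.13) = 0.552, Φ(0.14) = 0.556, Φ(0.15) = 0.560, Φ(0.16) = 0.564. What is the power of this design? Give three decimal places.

Power ≈ 0.564

z_β = |p₁−p₂|·√(n/[p₁q₁+p₂q₂]) − z_α
    = 0.06 · √(451/0.4964) − 1.645
    = 0.06 · 30.1420 − 1.645
    = 1.8085 − 1.645 = 0.1635 → 0.16
Power = Φ(0.16) = 0.564.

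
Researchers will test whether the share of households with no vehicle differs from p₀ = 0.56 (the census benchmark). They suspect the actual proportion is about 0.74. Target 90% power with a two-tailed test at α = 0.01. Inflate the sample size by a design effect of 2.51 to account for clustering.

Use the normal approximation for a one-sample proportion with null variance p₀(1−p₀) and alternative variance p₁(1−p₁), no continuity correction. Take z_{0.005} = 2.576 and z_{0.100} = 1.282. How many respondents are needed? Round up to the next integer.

n = [z_{α/2}·√(p₀q₀) + z_β·√(p₁q₁)]² / (p₁ − p₀)²
  = [2.576·√(0.56·0.44) + 1.282·√(0.74·0.26)]² / (0.18)²
  = [2.576·0.4964 + 1.282·0.4386]² / 0.0324
  = [1.8410]² / 0.0324
  = 104.61
Design effect: 2.51 × 104.61 = 262.57.
Round up → n = 263.

n = 263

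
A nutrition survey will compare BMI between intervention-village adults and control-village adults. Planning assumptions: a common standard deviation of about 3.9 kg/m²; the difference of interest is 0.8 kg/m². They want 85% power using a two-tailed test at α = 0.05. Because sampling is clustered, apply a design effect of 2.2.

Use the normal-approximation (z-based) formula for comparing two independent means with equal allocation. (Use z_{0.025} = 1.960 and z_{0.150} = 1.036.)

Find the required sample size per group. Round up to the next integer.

n = (z_{α/2} + z_β)² · (σ₁² + σ₂²) / δ²
  = (1.960 + 1.036)² · (2·3.9² = 30.42) / 0.8²
  = 8.9760 · 30.42 / 0.64
  = 426.64
Design effect: 2.2 × 426.64 = 938.61.
Round up → n = 939 per group.

n = 939 per group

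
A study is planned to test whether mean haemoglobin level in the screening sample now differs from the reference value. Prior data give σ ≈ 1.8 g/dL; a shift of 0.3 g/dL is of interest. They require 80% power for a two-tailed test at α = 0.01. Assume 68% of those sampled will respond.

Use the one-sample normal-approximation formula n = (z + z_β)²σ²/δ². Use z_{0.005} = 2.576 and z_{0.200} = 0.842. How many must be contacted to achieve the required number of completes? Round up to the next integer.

n = 619

n = (z_{α/2} + z_β)² · σ² / δ²
  = (2.576 + 0.842)² · 1.8² / 0.3²
  = 11.6827 · 3.24 / 0.09
  = 420.58
Adjust for 68% response: 420.58 / 0.68 = 618.50.
Round up → n = 619.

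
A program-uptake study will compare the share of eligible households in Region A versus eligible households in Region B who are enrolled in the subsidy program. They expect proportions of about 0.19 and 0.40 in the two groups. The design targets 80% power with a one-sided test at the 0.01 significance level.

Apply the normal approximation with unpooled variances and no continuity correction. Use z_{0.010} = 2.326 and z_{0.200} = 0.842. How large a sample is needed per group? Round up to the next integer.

n = 90 per group

n = (z_α + z_β)² · [p₁(1−p₁) + p₂(1−p₂)] / (p₁ − p₂)²
  = (2.326 + 0.842)² · (0.19·0.81 + 0.40·0.60) / (-0.21)²
  = (3.168)² · (0.1539 + 0.2400) / 0.0441
  = 10.0362 · 0.3939 / 0.0441
  = 89.64
Round up → n = 90 per group.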